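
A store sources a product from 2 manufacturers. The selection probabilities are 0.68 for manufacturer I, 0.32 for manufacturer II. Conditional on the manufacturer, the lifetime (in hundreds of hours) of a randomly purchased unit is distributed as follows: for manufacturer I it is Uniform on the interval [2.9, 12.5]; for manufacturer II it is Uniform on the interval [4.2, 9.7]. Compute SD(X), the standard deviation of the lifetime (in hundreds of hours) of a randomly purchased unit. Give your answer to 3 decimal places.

Per component, I: μ=7.7, E[X²]=66.97; II: μ=6.95, E[X²]=50.8233.
E[X] = 0.68·7.7 + 0.32·6.95 = 7.46.
E[X²] = 0.68·66.97 + 0.32·50.8233 = 61.8031.
Var(X) = E[X²] − (E[X])² = 61.8031 − 55.6516 = 6.15147.
SD(X) = √6.15147 = 2.48022.

2.480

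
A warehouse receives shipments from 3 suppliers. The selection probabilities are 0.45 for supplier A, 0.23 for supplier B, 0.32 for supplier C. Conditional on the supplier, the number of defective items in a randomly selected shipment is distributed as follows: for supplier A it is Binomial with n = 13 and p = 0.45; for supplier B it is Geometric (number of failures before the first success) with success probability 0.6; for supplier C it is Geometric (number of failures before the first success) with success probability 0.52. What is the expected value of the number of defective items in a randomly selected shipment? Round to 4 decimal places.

3.0812

Component means — A: 5.85; B: 0.666667; C: 0.923077.
E[X] = 0.45·5.85 + 0.23·0.666667 + 0.32·0.923077 = 3.08122.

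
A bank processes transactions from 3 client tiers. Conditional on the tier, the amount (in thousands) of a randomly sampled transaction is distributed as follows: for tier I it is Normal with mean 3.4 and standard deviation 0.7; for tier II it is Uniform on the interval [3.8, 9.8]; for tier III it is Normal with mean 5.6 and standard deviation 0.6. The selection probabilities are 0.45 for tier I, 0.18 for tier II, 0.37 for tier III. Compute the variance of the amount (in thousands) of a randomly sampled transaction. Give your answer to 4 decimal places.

Per component, I: μ=3.4, E[X²]=12.05; II: μ=6.8, E[X²]=49.24; III: μ=5.6, E[X²]=31.72.
E[X] = 0.45·3.4 + 0.18·6.8 + 0.37·5.6 = 4.826.
E[X²] = 0.45·12.05 + 0.18·49.24 + 0.37·31.72 = 26.0221.
Var(X) = E[X²] − (E[X])² = 26.0221 − 23.2903 = 2.73182.

2.7318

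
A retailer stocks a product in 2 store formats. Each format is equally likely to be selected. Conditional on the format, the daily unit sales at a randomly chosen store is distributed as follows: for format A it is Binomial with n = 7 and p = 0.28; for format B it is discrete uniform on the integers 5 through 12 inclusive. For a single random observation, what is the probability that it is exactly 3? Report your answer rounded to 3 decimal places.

0.103

Conditional on each format, P(X = 3): A: 0.206477; B: 0.
By total probability, P(X = 3) = 0.5·0.206477 + 0.5·0 = 0.103239.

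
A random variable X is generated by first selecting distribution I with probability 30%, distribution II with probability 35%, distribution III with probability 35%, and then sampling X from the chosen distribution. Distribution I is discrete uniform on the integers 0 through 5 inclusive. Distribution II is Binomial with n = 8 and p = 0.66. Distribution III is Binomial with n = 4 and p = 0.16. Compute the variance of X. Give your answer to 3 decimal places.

Per component, I: μ=2.5, E[X²]=9.16667; II: μ=5.28, E[X²]=29.6736; III: μ=0.64, E[X²]=0.9472.
E[X] = 0.3·2.5 + 0.35·5.28 + 0.35·0.64 = 2.822.
E[X²] = 0.3·9.16667 + 0.35·29.6736 + 0.35·0.9472 = 13.4673.
Var(X) = E[X²] − (E[X])² = 13.4673 − 7.96368 = 5.5036.

5.504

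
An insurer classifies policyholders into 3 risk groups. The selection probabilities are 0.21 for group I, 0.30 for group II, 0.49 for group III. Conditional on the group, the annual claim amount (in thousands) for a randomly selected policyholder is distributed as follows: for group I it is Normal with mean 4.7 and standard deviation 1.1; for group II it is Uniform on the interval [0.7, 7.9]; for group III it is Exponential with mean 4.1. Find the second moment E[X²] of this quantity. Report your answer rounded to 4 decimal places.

For each component E[X²] = Var + (mean)², giving I: 23.3; II: 22.81; III: 33.62.
Overall E[X²] = 0.21·23.3 + 0.3·22.81 + 0.49·33.62 = 28.2098.

28.2098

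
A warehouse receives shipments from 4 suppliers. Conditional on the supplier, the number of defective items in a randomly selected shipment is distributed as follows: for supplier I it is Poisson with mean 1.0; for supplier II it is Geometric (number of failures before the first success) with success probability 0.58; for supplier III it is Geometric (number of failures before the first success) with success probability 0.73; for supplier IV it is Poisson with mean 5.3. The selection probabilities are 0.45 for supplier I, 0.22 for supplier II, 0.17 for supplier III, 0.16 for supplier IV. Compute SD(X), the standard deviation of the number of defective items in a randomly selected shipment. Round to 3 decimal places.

2.105

Per component, I: μ=1, E[X²]=2; II: μ=0.724138, E[X²]=1.77289; III: μ=0.369863, E[X²]=0.64346; IV: μ=5.3, E[X²]=33.39.
E[X] = 0.45·1 + 0.22·0.724138 + 0.17·0.369863 + 0.16·5.3 = 1.52019.
E[X²] = 0.45·2 + 0.22·1.77289 + 0.17·0.64346 + 0.16·33.39 = 6.74182.
Var(X) = E[X²] − (E[X])² = 6.74182 − 2.31097 = 4.43086.
SD(X) = √4.43086 = 2.10496.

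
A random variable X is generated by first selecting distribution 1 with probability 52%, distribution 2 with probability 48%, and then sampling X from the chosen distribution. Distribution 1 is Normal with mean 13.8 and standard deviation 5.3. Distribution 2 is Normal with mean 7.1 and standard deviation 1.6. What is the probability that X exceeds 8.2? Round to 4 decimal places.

Conditional on each component, P(X > 8.2): 1: 0.854654; 2: 0.245884.
By total probability, P(X > 8.2) = 0.52·0.854654 + 0.48·0.245884 = 0.562444.

0.5624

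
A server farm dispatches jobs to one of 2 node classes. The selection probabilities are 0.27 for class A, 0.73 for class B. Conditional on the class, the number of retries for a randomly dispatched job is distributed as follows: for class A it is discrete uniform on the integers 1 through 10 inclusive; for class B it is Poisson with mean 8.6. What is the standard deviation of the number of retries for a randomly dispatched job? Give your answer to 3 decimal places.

Per component, A: μ=5.5, E[X²]=38.5; B: μ=8.6, E[X²]=82.56.
E[X] = 0.27·5.5 + 0.73·8.6 = 7.763.
E[X²] = 0.27·38.5 + 0.73·82.56 = 70.6638.
Var(X) = E[X²] − (E[X])² = 70.6638 − 60.2642 = 10.3996.
SD(X) = √10.3996 = 3.22485.

3.225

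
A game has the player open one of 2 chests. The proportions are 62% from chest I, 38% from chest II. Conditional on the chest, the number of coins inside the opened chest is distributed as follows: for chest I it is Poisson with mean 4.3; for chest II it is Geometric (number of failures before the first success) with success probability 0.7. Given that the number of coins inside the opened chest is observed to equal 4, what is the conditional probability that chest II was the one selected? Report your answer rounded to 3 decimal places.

Likelihoods P(X=4 | ·): I: 0.193284; II: 0.00567.
Posterior ∝ prior × likelihood. Numerator for II: 0.38·0.00567 = 0.0021546.
Normalizing constant: 0.62·0.193284 + 0.38·0.00567 = 0.121991.
P(II | observation) = 0.0021546 / 0.121991 = 0.017662.

0.018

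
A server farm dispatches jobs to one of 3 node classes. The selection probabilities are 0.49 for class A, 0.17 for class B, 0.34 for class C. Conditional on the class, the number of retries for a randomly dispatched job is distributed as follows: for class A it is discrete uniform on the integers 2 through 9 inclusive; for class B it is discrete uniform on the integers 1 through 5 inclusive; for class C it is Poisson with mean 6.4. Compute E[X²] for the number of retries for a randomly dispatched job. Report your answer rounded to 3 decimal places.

For each component E[X²] = Var + (mean)², giving A: 35.5; B: 11; C: 47.36.
Overall E[X²] = 0.49·35.5 + 0.17·11 + 0.34·47.36 = 35.3674.

35.367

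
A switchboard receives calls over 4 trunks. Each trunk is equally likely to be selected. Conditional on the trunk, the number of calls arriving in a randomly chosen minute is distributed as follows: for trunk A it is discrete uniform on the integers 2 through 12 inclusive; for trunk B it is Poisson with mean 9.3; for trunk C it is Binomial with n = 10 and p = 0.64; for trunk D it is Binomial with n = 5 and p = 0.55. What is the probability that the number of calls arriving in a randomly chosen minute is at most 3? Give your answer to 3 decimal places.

Conditional on each trunk, P(X ≤ 3): A: 0.181818; B: 0.0171516; C: 0.0305376; D: 0.743782.
By total probability, P(X ≤ 3) = 0.25·0.181818 + 0.25·0.0171516 + 0.25·0.0305376 + 0.25·0.743782 = 0.243322.

0.243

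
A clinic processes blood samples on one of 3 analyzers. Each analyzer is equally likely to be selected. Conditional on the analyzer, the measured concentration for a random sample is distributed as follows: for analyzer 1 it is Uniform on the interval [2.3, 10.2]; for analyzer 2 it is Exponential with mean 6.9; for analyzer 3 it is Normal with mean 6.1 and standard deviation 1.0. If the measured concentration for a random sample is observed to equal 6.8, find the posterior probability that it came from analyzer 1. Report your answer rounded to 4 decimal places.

0.2568

Likelihoods f(6.8 | ·): 1: 0.126582; 2: 0.0540942; 3: 0.312254.
Posterior ∝ prior × likelihood. Numerator for 1: 0.333333·0.126582 = 0.0421941.
Normalizing constant: 0.333333·0.126582 + 0.333333·0.0540942 + 0.333333·0.312254 = 0.16431.
P(1 | observation) = 0.0421941 / 0.16431 = 0.256795.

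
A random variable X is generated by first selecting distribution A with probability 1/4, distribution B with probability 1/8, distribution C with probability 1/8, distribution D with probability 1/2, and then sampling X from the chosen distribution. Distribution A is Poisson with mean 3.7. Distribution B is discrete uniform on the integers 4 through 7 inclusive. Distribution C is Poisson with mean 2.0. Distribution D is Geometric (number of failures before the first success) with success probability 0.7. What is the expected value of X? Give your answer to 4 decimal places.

2.0768

Component means — A: 3.7; B: 5.5; C: 2; D: 0.428571.
E[X] = 0.25·3.7 + 0.125·5.5 + 0.125·2 + 0.5·0.428571 = 2.07679.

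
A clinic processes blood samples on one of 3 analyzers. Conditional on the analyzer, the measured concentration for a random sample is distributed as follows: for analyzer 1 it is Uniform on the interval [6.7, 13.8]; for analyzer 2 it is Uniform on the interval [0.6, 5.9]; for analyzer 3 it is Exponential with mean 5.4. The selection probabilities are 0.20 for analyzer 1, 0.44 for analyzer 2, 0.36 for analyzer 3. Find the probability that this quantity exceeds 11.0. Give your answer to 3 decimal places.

0.126

Conditional on each analyzer, P(X > 11.0): 1: 0.394366; 2: 0; 3: 0.130415.
By total probability, P(X > 11.0) = 0.2·0.394366 + 0.44·0 + 0.36·0.130415 = 0.125822.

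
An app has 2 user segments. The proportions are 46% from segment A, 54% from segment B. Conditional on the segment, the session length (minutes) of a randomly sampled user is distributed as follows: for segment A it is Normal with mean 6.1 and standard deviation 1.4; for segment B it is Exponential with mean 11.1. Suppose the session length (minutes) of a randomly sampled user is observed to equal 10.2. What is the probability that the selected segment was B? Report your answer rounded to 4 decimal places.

Likelihoods f(10.2 | ·): A: 0.00391212; B: 0.0359415.
Posterior ∝ prior × likelihood. Numerator for B: 0.54·0.0359415 = 0.0194084.
Normalizing constant: 0.46·0.00391212 + 0.54·0.0359415 = 0.021208.
P(B | observation) = 0.0194084 / 0.021208 = 0.915146.

0.9151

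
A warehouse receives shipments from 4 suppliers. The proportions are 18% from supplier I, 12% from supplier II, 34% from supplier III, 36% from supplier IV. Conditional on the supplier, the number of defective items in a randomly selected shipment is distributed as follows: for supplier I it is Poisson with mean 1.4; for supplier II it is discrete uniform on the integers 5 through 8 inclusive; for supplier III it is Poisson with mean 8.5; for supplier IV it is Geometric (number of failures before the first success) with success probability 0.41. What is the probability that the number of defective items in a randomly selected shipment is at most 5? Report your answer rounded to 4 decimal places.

0.6051

Conditional on each supplier, P(X ≤ 5): I: 0.996799; II: 0.25; III: 0.149597; IV: 0.957819.
By total probability, P(X ≤ 5) = 0.18·0.996799 + 0.12·0.25 + 0.34·0.149597 + 0.36·0.957819 = 0.605102.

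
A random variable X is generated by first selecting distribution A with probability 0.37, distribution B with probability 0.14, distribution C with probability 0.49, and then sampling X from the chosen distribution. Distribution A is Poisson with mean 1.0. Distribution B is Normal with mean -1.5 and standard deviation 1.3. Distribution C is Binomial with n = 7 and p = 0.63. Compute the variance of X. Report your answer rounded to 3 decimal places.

6.234

Per component, A: μ=1, E[X²]=2; B: μ=-1.5, E[X²]=3.94; C: μ=4.41, E[X²]=21.0798.
E[X] = 0.37·1 + 0.14·-1.5 + 0.49·4.41 = 2.3209.
E[X²] = 0.37·2 + 0.14·3.94 + 0.49·21.0798 = 11.6207.
Var(X) = E[X²] − (E[X])² = 11.6207 − 5.38658 = 6.23413.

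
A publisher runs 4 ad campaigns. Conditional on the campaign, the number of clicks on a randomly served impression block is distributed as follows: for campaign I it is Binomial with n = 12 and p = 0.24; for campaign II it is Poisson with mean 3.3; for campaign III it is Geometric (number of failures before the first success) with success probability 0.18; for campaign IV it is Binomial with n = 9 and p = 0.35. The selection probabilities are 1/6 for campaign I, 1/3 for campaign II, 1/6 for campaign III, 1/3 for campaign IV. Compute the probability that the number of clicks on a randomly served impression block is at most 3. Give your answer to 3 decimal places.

0.601

Conditional on each campaign, P(X ≤ 3): I: 0.679513; II: 0.580338; III: 0.547878; IV: 0.608894.
By total probability, P(X ≤ 3) = 0.166667·0.679513 + 0.333333·0.580338 + 0.166667·0.547878 + 0.333333·0.608894 = 0.600976.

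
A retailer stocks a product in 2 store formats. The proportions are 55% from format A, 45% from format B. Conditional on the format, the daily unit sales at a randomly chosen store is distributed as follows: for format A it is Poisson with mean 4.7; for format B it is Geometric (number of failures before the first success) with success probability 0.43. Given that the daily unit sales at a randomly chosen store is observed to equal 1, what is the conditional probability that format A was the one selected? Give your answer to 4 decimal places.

Likelihoods P(X=1 | ·): A: 0.0427478; B: 0.2451.
Posterior ∝ prior × likelihood. Numerator for A: 0.55·0.0427478 = 0.0235113.
Normalizing constant: 0.55·0.0427478 + 0.45·0.2451 = 0.133806.
P(A | observation) = 0.0235113 / 0.133806 = 0.175711.

0.1757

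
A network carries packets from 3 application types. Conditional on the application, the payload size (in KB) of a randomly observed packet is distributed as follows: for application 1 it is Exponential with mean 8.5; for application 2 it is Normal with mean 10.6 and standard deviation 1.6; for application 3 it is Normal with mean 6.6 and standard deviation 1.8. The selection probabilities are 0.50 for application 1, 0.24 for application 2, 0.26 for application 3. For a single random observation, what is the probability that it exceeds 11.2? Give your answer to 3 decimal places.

0.220

Conditional on each application, P(X > 11.2): 1: 0.267765; 2: 0.35383; 3: 0.00530092.
By total probability, P(X > 11.2) = 0.5·0.267765 + 0.24·0.35383 + 0.26·0.00530092 = 0.22018.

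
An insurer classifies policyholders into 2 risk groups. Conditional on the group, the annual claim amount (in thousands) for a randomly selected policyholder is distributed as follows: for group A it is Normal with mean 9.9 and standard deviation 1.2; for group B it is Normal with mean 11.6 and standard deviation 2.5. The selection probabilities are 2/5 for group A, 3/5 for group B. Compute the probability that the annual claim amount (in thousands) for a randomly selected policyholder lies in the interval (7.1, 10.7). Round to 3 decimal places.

0.489

Conditional on each group, P(7.1 < X < 10.7): A: 0.737692; B: 0.323493.
By total probability, P(7.1 < X < 10.7) = 0.4·0.737692 + 0.6·0.323493 = 0.489173.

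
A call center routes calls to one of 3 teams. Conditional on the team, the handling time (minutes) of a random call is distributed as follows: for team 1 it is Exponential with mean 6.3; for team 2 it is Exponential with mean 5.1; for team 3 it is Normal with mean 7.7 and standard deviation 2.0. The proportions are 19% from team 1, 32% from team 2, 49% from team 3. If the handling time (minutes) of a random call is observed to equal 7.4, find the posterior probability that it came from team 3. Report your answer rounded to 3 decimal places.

0.801

Likelihoods f(7.4 | ·): 1: 0.0490383; 2: 0.0459491; 3: 0.19724.
Posterior ∝ prior × likelihood. Numerator for 3: 0.49·0.19724 = 0.0966474.
Normalizing constant: 0.19·0.0490383 + 0.32·0.0459491 + 0.49·0.19724 = 0.120668.
P(3 | observation) = 0.0966474 / 0.120668 = 0.800934.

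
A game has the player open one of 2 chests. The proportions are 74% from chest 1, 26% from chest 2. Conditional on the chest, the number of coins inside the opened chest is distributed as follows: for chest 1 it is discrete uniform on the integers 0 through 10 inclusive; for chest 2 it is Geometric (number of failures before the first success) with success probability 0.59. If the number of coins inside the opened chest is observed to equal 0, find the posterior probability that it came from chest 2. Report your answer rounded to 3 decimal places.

0.695

Likelihoods P(X=0 | ·): 1: 0.0909091; 2: 0.59.
Posterior ∝ prior × likelihood. Numerator for 2: 0.26·0.59 = 0.1534.
Normalizing constant: 0.74·0.0909091 + 0.26·0.59 = 0.220673.
P(2 | observation) = 0.1534 / 0.220673 = 0.695147.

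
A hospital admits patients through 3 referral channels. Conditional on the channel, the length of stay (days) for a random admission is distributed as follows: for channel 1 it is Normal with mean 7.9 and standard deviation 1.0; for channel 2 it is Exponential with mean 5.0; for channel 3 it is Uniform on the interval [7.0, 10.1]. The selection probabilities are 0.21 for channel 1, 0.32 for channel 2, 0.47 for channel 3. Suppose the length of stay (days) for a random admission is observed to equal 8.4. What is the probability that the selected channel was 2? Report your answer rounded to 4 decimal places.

Likelihoods f(8.4 | ·): 1: 0.352065; 2: 0.0372748; 3: 0.322581.
Posterior ∝ prior × likelihood. Numerator for 2: 0.32·0.0372748 = 0.0119279.
Normalizing constant: 0.21·0.352065 + 0.32·0.0372748 + 0.47·0.322581 = 0.237475.
P(2 | observation) = 0.0119279 / 0.237475 = 0.0502283.

0.0502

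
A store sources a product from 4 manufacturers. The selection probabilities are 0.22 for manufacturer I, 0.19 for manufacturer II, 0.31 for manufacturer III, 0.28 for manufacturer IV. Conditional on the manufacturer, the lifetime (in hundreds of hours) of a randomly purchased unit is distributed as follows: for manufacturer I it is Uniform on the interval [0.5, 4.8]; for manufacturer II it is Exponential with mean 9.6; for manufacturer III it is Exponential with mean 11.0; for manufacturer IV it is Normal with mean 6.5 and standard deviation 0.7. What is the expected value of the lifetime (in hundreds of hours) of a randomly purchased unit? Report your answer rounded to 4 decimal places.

Component means — I: 2.65; II: 9.6; III: 11; IV: 6.5.
E[X] = 0.22·2.65 + 0.19·9.6 + 0.31·11 + 0.28·6.5 = 7.637.

7.6370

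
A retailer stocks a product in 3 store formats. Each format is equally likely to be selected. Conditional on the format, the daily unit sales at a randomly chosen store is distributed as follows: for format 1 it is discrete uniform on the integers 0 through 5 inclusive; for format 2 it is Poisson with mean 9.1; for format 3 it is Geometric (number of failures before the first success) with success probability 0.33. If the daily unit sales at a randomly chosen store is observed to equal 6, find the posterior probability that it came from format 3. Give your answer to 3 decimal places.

Likelihoods P(X=6 | ·): 1: 0; 2: 0.0880716; 3: 0.0298513.
Posterior ∝ prior × likelihood. Numerator for 3: 0.333333·0.0298513 = 0.00995042.
Normalizing constant: 0.333333·0 + 0.333333·0.0880716 + 0.333333·0.0298513 = 0.0393076.
P(3 | observation) = 0.00995042 / 0.0393076 = 0.253142.

0.253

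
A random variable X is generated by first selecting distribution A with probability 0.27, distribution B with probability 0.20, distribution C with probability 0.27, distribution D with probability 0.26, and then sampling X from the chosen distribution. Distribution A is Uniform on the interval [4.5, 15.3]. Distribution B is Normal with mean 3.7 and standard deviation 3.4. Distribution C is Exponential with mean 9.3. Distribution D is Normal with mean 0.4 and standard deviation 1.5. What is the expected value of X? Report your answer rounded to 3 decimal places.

Component means — A: 9.9; B: 3.7; C: 9.3; D: 0.4.
E[X] = 0.27·9.9 + 0.2·3.7 + 0.27·9.3 + 0.26·0.4 = 6.028.

6.028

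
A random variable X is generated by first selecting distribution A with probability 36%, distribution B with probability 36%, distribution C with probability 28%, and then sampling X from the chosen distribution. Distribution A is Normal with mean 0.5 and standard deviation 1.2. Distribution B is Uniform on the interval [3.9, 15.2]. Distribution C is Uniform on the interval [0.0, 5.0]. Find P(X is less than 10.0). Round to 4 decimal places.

0.8343

Conditional on each component, P(X < 10.0): A: 1; B: 0.539823; C: 1.
By total probability, P(X < 10.0) = 0.36·1 + 0.36·0.539823 + 0.28·1 = 0.834336.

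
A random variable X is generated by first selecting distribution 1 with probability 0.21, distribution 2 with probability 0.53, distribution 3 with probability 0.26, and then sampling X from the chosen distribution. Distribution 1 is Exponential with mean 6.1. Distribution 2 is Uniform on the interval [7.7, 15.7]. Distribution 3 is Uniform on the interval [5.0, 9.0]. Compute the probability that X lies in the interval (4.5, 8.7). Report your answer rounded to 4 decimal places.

Conditional on each component, P(4.5 < X < 8.7): 1: 0.237997; 2: 0.125; 3: 0.925.
By total probability, P(4.5 < X < 8.7) = 0.21·0.237997 + 0.53·0.125 + 0.26·0.925 = 0.356729.

0.3567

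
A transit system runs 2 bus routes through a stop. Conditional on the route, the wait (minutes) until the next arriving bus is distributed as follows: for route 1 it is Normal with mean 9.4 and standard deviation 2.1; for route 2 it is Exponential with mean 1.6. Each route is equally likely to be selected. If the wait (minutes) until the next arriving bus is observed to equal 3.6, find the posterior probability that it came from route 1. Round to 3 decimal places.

0.060

Likelihoods f(3.6 | ·): 1: 0.0041905; 2: 0.0658745.
Posterior ∝ prior × likelihood. Numerator for 1: 0.5·0.0041905 = 0.00209525.
Normalizing constant: 0.5·0.0041905 + 0.5·0.0658745 = 0.0350325.
P(1 | observation) = 0.00209525 / 0.0350325 = 0.0598088.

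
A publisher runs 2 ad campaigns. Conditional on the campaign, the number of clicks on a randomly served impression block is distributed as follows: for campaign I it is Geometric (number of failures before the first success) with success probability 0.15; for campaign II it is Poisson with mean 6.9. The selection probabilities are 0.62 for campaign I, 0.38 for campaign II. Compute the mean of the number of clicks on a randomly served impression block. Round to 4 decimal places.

6.1353

Component means — I: 5.66667; II: 6.9.
E[X] = 0.62·5.66667 + 0.38·6.9 = 6.13533.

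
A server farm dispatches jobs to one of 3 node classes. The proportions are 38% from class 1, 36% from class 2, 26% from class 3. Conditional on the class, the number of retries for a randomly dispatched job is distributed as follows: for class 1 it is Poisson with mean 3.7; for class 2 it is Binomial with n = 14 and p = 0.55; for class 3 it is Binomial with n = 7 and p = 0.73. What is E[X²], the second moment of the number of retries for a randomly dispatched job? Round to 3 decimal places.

36.348

For each component E[X²] = Var + (mean)², giving 1: 17.39; 2: 62.755; 3: 27.4918.
Overall E[X²] = 0.38·17.39 + 0.36·62.755 + 0.26·27.4918 = 36.3479.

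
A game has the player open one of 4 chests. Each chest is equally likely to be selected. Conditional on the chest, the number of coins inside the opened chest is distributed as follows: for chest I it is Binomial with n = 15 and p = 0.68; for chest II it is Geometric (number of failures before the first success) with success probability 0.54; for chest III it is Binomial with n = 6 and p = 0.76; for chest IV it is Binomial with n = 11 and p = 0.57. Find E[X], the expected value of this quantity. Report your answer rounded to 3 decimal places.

Component means — I: 10.2; II: 0.851852; III: 4.56; IV: 6.27.
E[X] = 0.25·10.2 + 0.25·0.851852 + 0.25·4.56 + 0.25·6.27 = 5.47046.

5.470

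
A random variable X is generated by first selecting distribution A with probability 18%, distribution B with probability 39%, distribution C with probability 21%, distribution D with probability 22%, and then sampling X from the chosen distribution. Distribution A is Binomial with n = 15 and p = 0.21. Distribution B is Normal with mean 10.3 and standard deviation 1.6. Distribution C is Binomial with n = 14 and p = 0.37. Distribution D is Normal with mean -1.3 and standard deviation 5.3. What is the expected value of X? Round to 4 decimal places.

Component means — A: 3.15; B: 10.3; C: 5.18; D: -1.3.
E[X] = 0.18·3.15 + 0.39·10.3 + 0.21·5.18 + 0.22·-1.3 = 5.3858.

5.3858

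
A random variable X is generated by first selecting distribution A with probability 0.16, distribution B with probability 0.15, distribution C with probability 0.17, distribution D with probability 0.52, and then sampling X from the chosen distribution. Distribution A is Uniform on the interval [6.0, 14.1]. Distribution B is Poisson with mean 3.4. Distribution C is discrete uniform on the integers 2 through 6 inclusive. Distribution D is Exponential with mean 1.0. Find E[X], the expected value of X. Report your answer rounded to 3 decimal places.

3.318

Component means — A: 10.05; B: 3.4; C: 4; D: 1.
E[X] = 0.16·10.05 + 0.15·3.4 + 0.17·4 + 0.52·1 = 3.318.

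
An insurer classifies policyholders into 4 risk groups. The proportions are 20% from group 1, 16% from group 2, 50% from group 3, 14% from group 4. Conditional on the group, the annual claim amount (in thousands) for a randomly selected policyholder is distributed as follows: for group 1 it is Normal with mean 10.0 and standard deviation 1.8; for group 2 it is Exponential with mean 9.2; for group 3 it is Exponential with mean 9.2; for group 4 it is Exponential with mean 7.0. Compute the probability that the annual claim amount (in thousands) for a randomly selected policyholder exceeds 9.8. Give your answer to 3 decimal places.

0.371

Conditional on each group, P(X > 9.8): 1: 0.544236; 2: 0.344653; 3: 0.344653; 4: 0.246597.
By total probability, P(X > 9.8) = 0.2·0.544236 + 0.16·0.344653 + 0.5·0.344653 + 0.14·0.246597 = 0.370842.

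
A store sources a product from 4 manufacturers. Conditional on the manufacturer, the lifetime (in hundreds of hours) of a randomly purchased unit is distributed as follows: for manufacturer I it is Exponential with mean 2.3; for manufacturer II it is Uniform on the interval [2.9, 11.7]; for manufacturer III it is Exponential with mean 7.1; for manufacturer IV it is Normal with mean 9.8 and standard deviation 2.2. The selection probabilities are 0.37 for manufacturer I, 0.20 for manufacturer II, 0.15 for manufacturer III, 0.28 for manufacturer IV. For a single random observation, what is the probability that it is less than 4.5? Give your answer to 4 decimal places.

Conditional on each manufacturer, P(X < 4.5): I: 0.858651; II: 0.181818; III: 0.46943; IV: 0.00799616.
By total probability, P(X < 4.5) = 0.37·0.858651 + 0.2·0.181818 + 0.15·0.46943 + 0.28·0.00799616 = 0.426718.

0.4267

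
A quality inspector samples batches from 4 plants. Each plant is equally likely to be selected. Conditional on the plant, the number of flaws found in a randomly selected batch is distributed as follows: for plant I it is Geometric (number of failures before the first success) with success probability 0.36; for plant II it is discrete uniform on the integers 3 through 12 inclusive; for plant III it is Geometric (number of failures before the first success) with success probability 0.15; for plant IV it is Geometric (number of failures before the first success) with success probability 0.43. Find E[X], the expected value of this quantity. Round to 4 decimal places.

Component means — I: 1.77778; II: 7.5; III: 5.66667; IV: 1.32558.
E[X] = 0.25·1.77778 + 0.25·7.5 + 0.25·5.66667 + 0.25·1.32558 = 4.06751.

4.0675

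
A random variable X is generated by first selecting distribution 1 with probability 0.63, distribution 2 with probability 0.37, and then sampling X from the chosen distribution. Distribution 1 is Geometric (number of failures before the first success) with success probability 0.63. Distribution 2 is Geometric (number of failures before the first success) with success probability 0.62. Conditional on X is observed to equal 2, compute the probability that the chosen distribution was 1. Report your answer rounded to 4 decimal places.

0.6213

Likelihoods P(X=2 | ·): 1: 0.086247; 2: 0.089528.
Posterior ∝ prior × likelihood. Numerator for 1: 0.63·0.086247 = 0.0543356.
Normalizing constant: 0.63·0.086247 + 0.37·0.089528 = 0.087461.
P(1 | observation) = 0.0543356 / 0.087461 = 0.621256.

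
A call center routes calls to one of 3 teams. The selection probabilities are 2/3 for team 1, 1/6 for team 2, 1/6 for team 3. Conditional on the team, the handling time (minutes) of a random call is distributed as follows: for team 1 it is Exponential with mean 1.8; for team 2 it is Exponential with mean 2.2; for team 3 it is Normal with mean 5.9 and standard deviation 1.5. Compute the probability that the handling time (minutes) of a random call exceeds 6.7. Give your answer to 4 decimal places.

0.0735

Conditional on each team, P(X > 6.7): 1: 0.0241802; 2: 0.0475747; 3: 0.296901.
By total probability, P(X > 6.7) = 0.666667·0.0241802 + 0.166667·0.0475747 + 0.166667·0.296901 = 0.0735328.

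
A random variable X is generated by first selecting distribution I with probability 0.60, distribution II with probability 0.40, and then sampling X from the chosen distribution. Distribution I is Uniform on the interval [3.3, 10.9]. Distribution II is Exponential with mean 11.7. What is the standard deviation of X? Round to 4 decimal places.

Per component, I: μ=7.1, E[X²]=55.2233; II: μ=11.7, E[X²]=273.78.
E[X] = 0.6·7.1 + 0.4·11.7 = 8.94.
E[X²] = 0.6·55.2233 + 0.4·273.78 = 142.646.
Var(X) = E[X²] − (E[X])² = 142.646 − 79.9236 = 62.7224.
SD(X) = √62.7224 = 7.91975.

7.9197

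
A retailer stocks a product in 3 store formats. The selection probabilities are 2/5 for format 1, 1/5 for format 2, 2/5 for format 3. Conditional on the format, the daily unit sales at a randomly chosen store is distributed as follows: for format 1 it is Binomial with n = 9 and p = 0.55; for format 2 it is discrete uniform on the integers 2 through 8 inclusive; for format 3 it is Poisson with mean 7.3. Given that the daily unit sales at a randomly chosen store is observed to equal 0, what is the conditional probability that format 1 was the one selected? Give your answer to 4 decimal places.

Likelihoods P(X=0 | ·): 1: 0.000756681; 2: 0; 3: 0.000675539.
Posterior ∝ prior × likelihood. Numerator for 1: 0.4·0.000756681 = 0.000302672.
Normalizing constant: 0.4·0.000756681 + 0.2·0 + 0.4·0.000675539 = 0.000572888.
P(1 | observation) = 0.000302672 / 0.000572888 = 0.528327.

0.5283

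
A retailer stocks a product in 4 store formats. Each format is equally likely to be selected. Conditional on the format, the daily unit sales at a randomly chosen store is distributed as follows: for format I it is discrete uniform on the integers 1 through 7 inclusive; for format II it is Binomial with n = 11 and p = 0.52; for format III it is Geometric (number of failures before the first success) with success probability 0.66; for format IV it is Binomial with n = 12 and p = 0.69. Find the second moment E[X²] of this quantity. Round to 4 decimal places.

31.9088

For each component E[X²] = Var + (mean)², giving I: 20; II: 35.464; III: 1.04591; IV: 71.1252.
Overall E[X²] = 0.25·20 + 0.25·35.464 + 0.25·1.04591 + 0.25·71.1252 = 31.9088.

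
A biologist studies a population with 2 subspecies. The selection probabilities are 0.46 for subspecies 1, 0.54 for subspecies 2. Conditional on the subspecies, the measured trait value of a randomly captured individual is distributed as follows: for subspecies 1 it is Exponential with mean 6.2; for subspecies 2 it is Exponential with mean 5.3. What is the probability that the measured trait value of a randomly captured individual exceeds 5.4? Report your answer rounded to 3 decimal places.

Conditional on each subspecies, P(X > 5.4): 1: 0.418546; 2: 0.361003.
By total probability, P(X > 5.4) = 0.46·0.418546 + 0.54·0.361003 = 0.387473.

0.387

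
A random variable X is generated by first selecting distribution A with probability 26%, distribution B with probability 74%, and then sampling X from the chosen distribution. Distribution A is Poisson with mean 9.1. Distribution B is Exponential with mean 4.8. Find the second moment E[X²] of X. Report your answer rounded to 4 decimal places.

57.9958

For each component E[X²] = Var + (mean)², giving A: 91.91; B: 46.08.
Overall E[X²] = 0.26·91.91 + 0.74·46.08 = 57.9958.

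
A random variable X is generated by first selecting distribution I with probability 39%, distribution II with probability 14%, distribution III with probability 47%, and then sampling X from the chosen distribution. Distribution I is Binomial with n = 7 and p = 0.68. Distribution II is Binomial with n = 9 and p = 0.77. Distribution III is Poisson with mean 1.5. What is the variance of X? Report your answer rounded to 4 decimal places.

Per component, I: μ=4.76, E[X²]=24.1808; II: μ=6.93, E[X²]=49.6188; III: μ=1.5, E[X²]=3.75.
E[X] = 0.39·4.76 + 0.14·6.93 + 0.47·1.5 = 3.5316.
E[X²] = 0.39·24.1808 + 0.14·49.6188 + 0.47·3.75 = 18.1396.
Var(X) = E[X²] − (E[X])² = 18.1396 − 12.4722 = 5.66745.

5.6674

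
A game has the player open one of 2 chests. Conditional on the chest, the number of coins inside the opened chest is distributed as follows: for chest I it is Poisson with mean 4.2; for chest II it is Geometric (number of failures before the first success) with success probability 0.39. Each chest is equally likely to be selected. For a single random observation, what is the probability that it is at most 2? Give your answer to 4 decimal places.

Conditional on each chest, P(X ≤ 2): I: 0.210238; II: 0.773019.
By total probability, P(X ≤ 2) = 0.5·0.210238 + 0.5·0.773019 = 0.491628.

0.4916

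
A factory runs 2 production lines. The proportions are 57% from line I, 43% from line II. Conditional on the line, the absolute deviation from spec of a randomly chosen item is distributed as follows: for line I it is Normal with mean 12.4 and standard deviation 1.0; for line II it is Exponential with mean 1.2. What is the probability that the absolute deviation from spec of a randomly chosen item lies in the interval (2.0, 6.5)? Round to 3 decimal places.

0.079

Conditional on each line, P(2.0 < X < 6.5): I: 1.81751e-09; II: 0.184434.
By total probability, P(2.0 < X < 6.5) = 0.57·1.81751e-09 + 0.43·0.184434 = 0.0793065.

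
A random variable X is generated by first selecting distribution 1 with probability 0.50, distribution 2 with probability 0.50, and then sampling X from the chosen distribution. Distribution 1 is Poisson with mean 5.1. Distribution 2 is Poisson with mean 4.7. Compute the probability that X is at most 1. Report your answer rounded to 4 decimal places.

Conditional on each component, P(X ≤ 1): 1: 0.0371902; 2: 0.0518431.
By total probability, P(X ≤ 1) = 0.5·0.0371902 + 0.5·0.0518431 = 0.0445166.

0.0445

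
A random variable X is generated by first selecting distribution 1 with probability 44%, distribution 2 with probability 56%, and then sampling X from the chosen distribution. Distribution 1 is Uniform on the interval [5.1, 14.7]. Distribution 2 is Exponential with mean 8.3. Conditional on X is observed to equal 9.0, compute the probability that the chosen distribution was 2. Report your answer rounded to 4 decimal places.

0.3323

Likelihoods f(9.0 | ·): 1: 0.104167; 2: 0.040738.
Posterior ∝ prior × likelihood. Numerator for 2: 0.56·0.040738 = 0.0228133.
Normalizing constant: 0.44·0.104167 + 0.56·0.040738 = 0.0686466.
P(2 | observation) = 0.0228133 / 0.0686466 = 0.33233.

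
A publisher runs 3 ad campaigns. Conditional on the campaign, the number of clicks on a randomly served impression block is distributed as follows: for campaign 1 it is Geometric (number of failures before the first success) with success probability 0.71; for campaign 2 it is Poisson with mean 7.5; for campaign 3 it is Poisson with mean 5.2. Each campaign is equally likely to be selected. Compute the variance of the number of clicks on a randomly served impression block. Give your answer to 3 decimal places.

13.152

Per component, 1: μ=0.408451, E[X²]=0.742115; 2: μ=7.5, E[X²]=63.75; 3: μ=5.2, E[X²]=32.24.
E[X] = 0.333333·0.408451 + 0.333333·7.5 + 0.333333·5.2 = 4.36948.
E[X²] = 0.333333·0.742115 + 0.333333·63.75 + 0.333333·32.24 = 32.244.
Var(X) = E[X²] − (E[X])² = 32.244 − 19.0924 = 13.1517.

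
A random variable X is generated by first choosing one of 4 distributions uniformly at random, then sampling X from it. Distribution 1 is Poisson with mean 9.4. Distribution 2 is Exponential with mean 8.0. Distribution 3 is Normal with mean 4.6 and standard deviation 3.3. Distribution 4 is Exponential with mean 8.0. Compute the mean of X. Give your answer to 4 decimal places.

Component means — 1: 9.4; 2: 8; 3: 4.6; 4: 8.
E[X] = 0.25·9.4 + 0.25·8 + 0.25·4.6 + 0.25·8 = 7.5.

7.5000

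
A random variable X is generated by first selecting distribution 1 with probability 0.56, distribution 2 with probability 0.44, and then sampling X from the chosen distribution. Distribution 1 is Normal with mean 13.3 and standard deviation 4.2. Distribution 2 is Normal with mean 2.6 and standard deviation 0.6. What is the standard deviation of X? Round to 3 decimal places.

6.184

Per component, 1: μ=13.3, E[X²]=194.53; 2: μ=2.6, E[X²]=7.12.
E[X] = 0.56·13.3 + 0.44·2.6 = 8.592.
E[X²] = 0.56·194.53 + 0.44·7.12 = 112.07.
Var(X) = E[X²] − (E[X])² = 112.07 − 73.8225 = 38.2471.
SD(X) = √38.2471 = 6.18443.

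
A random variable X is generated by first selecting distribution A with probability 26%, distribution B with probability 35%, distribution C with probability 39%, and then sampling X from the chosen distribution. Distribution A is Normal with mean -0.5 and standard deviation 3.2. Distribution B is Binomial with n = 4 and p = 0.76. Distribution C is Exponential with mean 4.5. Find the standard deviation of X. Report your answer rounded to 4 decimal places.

3.8447

Per component, A: μ=-0.5, E[X²]=10.49; B: μ=3.04, E[X²]=9.9712; C: μ=4.5, E[X²]=40.5.
E[X] = 0.26·-0.5 + 0.35·3.04 + 0.39·4.5 = 2.689.
E[X²] = 0.26·10.49 + 0.35·9.9712 + 0.39·40.5 = 22.0123.
Var(X) = E[X²] − (E[X])² = 22.0123 − 7.23072 = 14.7816.
SD(X) = √14.7816 = 3.84468.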